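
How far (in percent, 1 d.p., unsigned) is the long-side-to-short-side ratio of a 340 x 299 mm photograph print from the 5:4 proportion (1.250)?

Ratio = 340 / 299 ≈ 1.1371.
Ideal 5:4 = 1.2500. |1.1371 − 1.2500| / 1.2500 ≈ 9.03% → 9.0%.

9.0%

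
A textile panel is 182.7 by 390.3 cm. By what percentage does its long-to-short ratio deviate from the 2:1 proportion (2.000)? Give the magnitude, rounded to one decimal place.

6.8%

Ratio = 390.3 / 182.7 ≈ 2.1363.
Ideal 2:1 = 2.0000. |2.1363 − 2.0000| / 2.0000 ≈ 6.81% → 6.8%.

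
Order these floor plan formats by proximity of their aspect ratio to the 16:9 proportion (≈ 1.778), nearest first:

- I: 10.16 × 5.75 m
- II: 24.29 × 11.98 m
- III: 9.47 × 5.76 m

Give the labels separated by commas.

I, III, II

Ratios: I = 10.16 / 5.75 ≈ 1.767; II = 24.29 / 11.98 ≈ 2.028; III = 9.47 / 5.76 ≈ 1.644.
|Δ from 1.778|: I 0.011; II 0.250; III 0.134.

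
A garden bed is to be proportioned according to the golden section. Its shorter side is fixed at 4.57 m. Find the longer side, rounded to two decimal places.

golden ratio ≈ 1.61803.
Longer side = 4.57 × 1.61803 ≈ 7.3944 → 7.39 m.

7.39 m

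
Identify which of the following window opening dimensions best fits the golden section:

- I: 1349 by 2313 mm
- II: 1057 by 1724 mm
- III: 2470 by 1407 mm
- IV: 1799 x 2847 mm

Target golden ratio ≈ 1.618.
I: 1.715 (Δ0.097)  II: 1.631 (Δ0.013)  III: 1.756 (Δ0.138)  IV: 1.583 (Δ0.035)

II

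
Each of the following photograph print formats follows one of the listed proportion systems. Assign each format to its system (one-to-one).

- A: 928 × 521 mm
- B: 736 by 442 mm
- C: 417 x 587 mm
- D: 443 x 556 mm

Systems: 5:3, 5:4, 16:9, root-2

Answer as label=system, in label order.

A=16:9, B=5:3, C=root-2, D=5:4

Ratios: A ≈ 1.781; B ≈ 1.665; C ≈ 1.408; D ≈ 1.255.
Targets: 5:3 ≈ 1.667; 5:4 ≈ 1.250; 16:9 ≈ 1.778; root-2 ≈ 1.414.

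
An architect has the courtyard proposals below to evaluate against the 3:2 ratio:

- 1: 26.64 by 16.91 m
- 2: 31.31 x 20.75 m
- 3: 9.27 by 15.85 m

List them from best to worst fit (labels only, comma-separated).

2, 1, 3

1: 26.64/16.91 ≈ 1.575 → |1.575 − 1.500| = 0.075
2: 31.31/20.75 ≈ 1.509 → |1.509 − 1.500| = 0.009
3: 15.85/9.27 ≈ 1.710 → |1.710 − 1.500| = 0.210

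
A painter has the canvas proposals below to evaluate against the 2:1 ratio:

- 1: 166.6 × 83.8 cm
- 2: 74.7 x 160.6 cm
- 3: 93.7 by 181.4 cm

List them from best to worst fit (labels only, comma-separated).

1, 3, 2

Ratios: 1 = 166.6 / 83.8 ≈ 1.988; 2 = 160.6 / 74.7 ≈ 2.150; 3 = 181.4 / 93.7 ≈ 1.936.
|Δ from 2.000|: 1 0.012; 2 0.150; 3 0.064.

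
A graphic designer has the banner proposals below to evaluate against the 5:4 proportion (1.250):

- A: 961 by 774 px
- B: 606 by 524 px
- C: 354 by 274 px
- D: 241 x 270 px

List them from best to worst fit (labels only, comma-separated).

Ratios: A = 961 / 774 ≈ 1.242; B = 606 / 524 ≈ 1.156; C = 354 / 274 ≈ 1.292; D = 270 / 241 ≈ 1.120.
|Δ from 1.250|: A 0.008; B 0.094; C 0.042; D 0.130.

A, C, B, D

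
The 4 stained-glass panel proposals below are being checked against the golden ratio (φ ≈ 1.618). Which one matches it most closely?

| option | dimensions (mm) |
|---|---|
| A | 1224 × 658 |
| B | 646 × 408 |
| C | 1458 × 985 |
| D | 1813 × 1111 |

D

Ratios (long/short): A ≈ 1.860; B ≈ 1.583; C ≈ 1.480; D ≈ 1.632.
golden ratio ≈ 1.618; option D is nearest (Δ 0.014).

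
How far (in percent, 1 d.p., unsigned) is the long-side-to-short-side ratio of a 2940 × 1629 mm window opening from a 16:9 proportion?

1.5%

Ratio = 2940 / 1629 ≈ 1.8048.
Ideal 16:9 ≈ 1.7778. |1.8048 − 1.7778| / 1.7778 ≈ 1.52% → 1.5%.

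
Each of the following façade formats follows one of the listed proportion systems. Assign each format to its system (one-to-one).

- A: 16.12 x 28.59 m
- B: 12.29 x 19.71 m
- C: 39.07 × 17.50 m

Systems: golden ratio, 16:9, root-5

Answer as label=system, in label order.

Ratios: A ≈ 1.774; B ≈ 1.604; C ≈ 2.233.
Targets: golden ratio ≈ 1.618; 16:9 ≈ 1.778; root-5 ≈ 2.236.

A=16:9, B=golden ratio, C=root-5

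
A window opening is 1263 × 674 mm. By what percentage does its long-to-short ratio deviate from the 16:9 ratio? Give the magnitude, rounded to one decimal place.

Ratio = 1263 / 674 ≈ 1.8739.
Ideal 16:9 ≈ 1.7778. |1.8739 − 1.7778| / 1.7778 ≈ 5.41% → 5.4%.

5.4%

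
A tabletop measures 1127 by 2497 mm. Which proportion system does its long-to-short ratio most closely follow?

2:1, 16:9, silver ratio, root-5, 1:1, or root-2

root-5

Ratio = 2497 / 1127 ≈ 2.216.
Distances: 2:1 2.000 (Δ 0.216); 16:9 1.778 (Δ 0.438); silver ratio 2.414 (Δ 0.198); root-5 2.236 (Δ 0.020); 1:1 1.000 (Δ 1.216); root-2 1.414 (Δ 0.802).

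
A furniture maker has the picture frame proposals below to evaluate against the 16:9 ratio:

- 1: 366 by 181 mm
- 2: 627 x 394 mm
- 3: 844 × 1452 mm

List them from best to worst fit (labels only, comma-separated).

3, 2, 1

1: 366/181 ≈ 2.022 → |2.022 − 1.778| = 0.244
2: 627/394 ≈ 1.591 → |1.591 − 1.778| = 0.187
3: 1452/844 ≈ 1.720 → |1.720 − 1.778| = 0.058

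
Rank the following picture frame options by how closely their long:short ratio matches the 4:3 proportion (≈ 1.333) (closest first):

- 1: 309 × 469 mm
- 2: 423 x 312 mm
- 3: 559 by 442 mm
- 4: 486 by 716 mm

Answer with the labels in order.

Ratios: 1 = 469 / 309 ≈ 1.518; 2 = 423 / 312 ≈ 1.356; 3 = 559 / 442 ≈ 1.265; 4 = 716 / 486 ≈ 1.473.
|Δ from 1.333|: 1 0.185; 2 0.023; 3 0.068; 4 0.140.

2, 3, 4, 1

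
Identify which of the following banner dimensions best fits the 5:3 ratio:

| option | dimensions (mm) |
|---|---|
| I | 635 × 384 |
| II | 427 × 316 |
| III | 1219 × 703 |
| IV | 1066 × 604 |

I

Target 5:3 ≈ 1.667.
I: 1.654 (Δ0.013)  II: 1.351 (Δ0.316)  III: 1.734 (Δ0.067)  IV: 1.765 (Δ0.098)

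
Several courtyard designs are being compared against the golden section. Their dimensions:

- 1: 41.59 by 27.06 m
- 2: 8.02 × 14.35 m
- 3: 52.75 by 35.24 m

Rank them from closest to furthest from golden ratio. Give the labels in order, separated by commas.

1: 41.59/27.06 ≈ 1.537 → |1.537 − 1.618| = 0.081
2: 14.35/8.02 ≈ 1.789 → |1.789 − 1.618| = 0.171
3: 52.75/35.24 ≈ 1.497 → |1.497 − 1.618| = 0.121

1, 3, 2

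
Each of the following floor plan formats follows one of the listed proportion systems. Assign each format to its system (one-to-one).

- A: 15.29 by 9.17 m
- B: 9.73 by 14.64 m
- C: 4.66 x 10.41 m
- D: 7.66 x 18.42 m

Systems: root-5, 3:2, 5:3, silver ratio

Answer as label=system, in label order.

A = 15.29/9.17 ≈ 1.667 → 5:3 (1.667)
B = 14.64/9.73 ≈ 1.505 → 3:2 (1.500)
C = 10.41/4.66 ≈ 2.234 → root-5 (2.236)
D = 18.42/7.66 ≈ 2.405 → silver ratio (2.414)

A=5:3, B=3:2, C=root-5, D=silver ratio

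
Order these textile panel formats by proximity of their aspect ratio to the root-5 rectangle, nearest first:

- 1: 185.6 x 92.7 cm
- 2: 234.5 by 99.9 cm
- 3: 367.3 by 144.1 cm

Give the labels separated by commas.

Ratios: 1 = 185.6 / 92.7 ≈ 2.002; 2 = 234.5 / 99.9 ≈ 2.347; 3 = 367.3 / 144.1 ≈ 2.549.
|Δ from 2.236|: 1 0.234; 2 0.111; 3 0.313.

2, 1, 3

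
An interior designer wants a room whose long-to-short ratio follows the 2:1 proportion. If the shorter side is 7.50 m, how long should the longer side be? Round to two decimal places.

2:1 = 2.00000.
Longer side = 7.50 × 2.00000 ≈ 15.0000 → 15.00 m.

15.00 m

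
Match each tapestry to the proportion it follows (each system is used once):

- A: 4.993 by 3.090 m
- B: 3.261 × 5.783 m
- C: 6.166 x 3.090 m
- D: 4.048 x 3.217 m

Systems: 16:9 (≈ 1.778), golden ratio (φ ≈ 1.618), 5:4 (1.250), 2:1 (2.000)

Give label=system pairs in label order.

A=golden ratio, B=16:9, C=2:1, D=5:4

Ratios: A ≈ 1.616; B ≈ 1.773; C ≈ 1.995; D ≈ 1.258.
Targets: 16:9 ≈ 1.778; golden ratio ≈ 1.618; 5:4 ≈ 1.250; 2:1 ≈ 2.000.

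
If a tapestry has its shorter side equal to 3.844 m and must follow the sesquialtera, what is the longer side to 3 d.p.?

5.766 m

3:2 = 1.50000.
Longer side = 3.844 × 1.50000 ≈ 5.76600 → 5.766 m.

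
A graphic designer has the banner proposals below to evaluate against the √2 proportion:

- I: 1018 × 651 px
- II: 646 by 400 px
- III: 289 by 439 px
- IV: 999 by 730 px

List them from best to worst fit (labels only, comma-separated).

Ratios: I = 1018 / 651 ≈ 1.564; II = 646 / 400 ≈ 1.615; III = 439 / 289 ≈ 1.519; IV = 999 / 730 ≈ 1.368.
|Δ from 1.414|: I 0.150; II 0.201; III 0.105; IV 0.046.

IV, III, I, II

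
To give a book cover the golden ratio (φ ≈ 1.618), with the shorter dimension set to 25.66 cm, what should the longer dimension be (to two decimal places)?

41.52 cm

golden ratio ≈ 1.61803.
Longer side = 25.66 × 1.61803 ≈ 41.5186 → 41.52 cm.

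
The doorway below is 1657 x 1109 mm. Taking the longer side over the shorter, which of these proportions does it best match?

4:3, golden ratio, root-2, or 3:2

1657/1109 ≈ 1.494. Nearest candidates are 3:2 (1.500, off by 0.006) and root-2 (1.414, off by 0.080).

3:2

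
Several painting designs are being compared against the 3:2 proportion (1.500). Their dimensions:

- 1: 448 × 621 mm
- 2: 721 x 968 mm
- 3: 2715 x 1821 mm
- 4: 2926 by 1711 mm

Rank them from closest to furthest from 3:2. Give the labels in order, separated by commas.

3, 1, 2, 4

Ratios: 1 = 621 / 448 ≈ 1.386; 2 = 968 / 721 ≈ 1.343; 3 = 2715 / 1821 ≈ 1.491; 4 = 2926 / 1711 ≈ 1.710.
|Δ from 1.500|: 1 0.114; 2 0.157; 3 0.009; 4 0.210.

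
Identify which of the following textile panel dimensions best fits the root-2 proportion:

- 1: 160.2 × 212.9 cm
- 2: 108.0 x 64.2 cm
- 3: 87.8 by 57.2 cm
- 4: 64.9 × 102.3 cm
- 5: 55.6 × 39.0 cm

Target root-2 ≈ 1.414.
1: 1.329 (Δ0.085)  2: 1.682 (Δ0.268)  3: 1.535 (Δ0.121)  4: 1.576 (Δ0.162)  5: 1.426 (Δ0.012)

5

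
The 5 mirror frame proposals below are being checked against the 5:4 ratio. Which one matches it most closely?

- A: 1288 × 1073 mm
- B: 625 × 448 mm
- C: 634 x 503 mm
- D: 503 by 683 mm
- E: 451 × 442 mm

Ratios (long/short): A ≈ 1.200; B ≈ 1.395; C ≈ 1.260; D ≈ 1.358; E ≈ 1.020.
5:4 ≈ 1.250; option C is nearest (Δ 0.010).

C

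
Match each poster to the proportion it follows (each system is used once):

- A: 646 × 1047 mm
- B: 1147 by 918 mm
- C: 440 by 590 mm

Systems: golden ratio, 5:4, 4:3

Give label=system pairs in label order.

A = 1047/646 ≈ 1.621 → golden ratio (1.618)
B = 1147/918 ≈ 1.249 → 5:4 (1.250)
C = 590/440 ≈ 1.341 → 4:3 (1.333)

A=golden ratio, B=5:4, C=4:3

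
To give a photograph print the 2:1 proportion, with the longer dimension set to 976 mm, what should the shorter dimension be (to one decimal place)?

2:1 = 2.00000.
Shorter side = 976 ÷ 2.00000 ≈ 488.000 → 488.0 mm.

488.0 mm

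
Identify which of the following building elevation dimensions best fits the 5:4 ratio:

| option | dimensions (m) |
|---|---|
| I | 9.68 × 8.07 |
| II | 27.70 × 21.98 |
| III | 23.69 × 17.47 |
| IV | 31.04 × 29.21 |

II

Ratios (long/short): I ≈ 1.200; II ≈ 1.260; III ≈ 1.356; IV ≈ 1.063.
5:4 ≈ 1.250; option II is nearest (Δ 0.010).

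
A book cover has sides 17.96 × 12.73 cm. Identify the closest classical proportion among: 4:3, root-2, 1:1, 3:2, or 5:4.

root-2

17.96/12.73 ≈ 1.411. Nearest candidates are root-2 (1.414, off by 0.003) and 4:3 (1.333, off by 0.078).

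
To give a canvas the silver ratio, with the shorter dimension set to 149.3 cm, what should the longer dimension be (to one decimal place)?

silver ratio ≈ 2.41421.
Longer side = 149.3 × 2.41421 ≈ 360.442 → 360.4 cm.

360.4 cm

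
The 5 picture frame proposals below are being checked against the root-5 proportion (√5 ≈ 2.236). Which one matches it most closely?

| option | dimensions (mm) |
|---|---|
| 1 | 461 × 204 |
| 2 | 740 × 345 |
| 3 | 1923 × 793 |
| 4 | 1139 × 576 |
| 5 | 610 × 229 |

1

Ratios (long/short): 1 ≈ 2.260; 2 ≈ 2.145; 3 ≈ 2.425; 4 ≈ 1.977; 5 ≈ 2.664.
root-5 ≈ 2.236; option 1 is nearest (Δ 0.024).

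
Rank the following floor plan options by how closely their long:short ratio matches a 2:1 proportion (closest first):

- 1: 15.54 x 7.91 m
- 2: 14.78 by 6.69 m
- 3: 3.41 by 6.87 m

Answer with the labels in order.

3, 1, 2

Ratios: 1 = 15.54 / 7.91 ≈ 1.965; 2 = 14.78 / 6.69 ≈ 2.209; 3 = 6.87 / 3.41 ≈ 2.015.
|Δ from 2.000|: 1 0.035; 2 0.209; 3 0.015.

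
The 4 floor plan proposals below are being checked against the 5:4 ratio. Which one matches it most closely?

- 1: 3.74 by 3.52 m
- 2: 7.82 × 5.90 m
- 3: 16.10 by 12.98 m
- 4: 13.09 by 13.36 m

Target 5:4 ≈ 1.250.
1: 1.062 (Δ0.188)  2: 1.325 (Δ0.075)  3: 1.240 (Δ0.010)  4: 1.021 (Δ0.229)

3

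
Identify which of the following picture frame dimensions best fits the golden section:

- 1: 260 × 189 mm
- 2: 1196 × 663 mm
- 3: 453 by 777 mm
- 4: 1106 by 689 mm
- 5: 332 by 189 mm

4

Ratios (long/short): 1 ≈ 1.376; 2 ≈ 1.804; 3 ≈ 1.715; 4 ≈ 1.605; 5 ≈ 1.757.
golden ratio ≈ 1.618; option 4 is nearest (Δ 0.013).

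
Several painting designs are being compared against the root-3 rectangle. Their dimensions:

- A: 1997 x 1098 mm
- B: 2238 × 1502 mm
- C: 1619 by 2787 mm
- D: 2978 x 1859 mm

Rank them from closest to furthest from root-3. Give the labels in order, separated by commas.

Ratios: A = 1997 / 1098 ≈ 1.819; B = 2238 / 1502 ≈ 1.490; C = 2787 / 1619 ≈ 1.721; D = 2978 / 1859 ≈ 1.602.
|Δ from 1.732|: A 0.087; B 0.242; C 0.011; D 0.130.

C, A, D, B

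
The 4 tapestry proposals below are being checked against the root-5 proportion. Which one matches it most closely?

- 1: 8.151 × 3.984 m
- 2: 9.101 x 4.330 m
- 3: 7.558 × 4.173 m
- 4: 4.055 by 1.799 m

Target root-5 ≈ 2.236.
1: 2.046 (Δ0.190)  2: 2.102 (Δ0.134)  3: 1.811 (Δ0.425)  4: 2.254 (Δ0.018)

4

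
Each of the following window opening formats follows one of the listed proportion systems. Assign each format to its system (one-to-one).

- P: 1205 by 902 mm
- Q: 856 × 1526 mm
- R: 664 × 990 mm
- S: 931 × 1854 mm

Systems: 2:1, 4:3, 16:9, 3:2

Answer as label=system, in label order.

P=4:3, Q=16:9, R=3:2, S=2:1

Ratios: P ≈ 1.336; Q ≈ 1.783; R ≈ 1.491; S ≈ 1.991.
Targets: 2:1 ≈ 2.000; 4:3 ≈ 1.333; 16:9 ≈ 1.778; 3:2 ≈ 1.500.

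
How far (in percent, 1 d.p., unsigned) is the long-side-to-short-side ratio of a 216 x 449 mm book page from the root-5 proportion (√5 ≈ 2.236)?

7.0%

Ratio = 449 / 216 ≈ 2.0787.
Ideal root-5 ≈ 2.2361. |2.0787 − 2.2361| / 2.2361 ≈ 7.04% → 7.0%.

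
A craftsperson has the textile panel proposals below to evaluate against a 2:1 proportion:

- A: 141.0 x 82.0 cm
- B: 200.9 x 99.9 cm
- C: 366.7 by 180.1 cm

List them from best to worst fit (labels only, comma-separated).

B, C, A

Ratios: A = 141.0 / 82.0 ≈ 1.720; B = 200.9 / 99.9 ≈ 2.011; C = 366.7 / 180.1 ≈ 2.036.
|Δ from 2.000|: A 0.280; B 0.011; C 0.036.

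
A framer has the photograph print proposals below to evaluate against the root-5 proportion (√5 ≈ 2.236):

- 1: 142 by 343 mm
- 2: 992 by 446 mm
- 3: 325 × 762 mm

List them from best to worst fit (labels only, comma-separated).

2, 3, 1

1: 343/142 ≈ 2.415 → |2.415 − 2.236| = 0.179
2: 992/446 ≈ 2.224 → |2.224 − 2.236| = 0.012
3: 762/325 ≈ 2.345 → |2.345 − 2.236| = 0.109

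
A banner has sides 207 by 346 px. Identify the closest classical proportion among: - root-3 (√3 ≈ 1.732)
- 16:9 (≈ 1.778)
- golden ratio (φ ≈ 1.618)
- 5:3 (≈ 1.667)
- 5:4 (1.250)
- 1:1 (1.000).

346/207 ≈ 1.671. Nearest candidates are 5:3 (1.667, off by 0.004) and golden ratio (1.618, off by 0.053).

5:3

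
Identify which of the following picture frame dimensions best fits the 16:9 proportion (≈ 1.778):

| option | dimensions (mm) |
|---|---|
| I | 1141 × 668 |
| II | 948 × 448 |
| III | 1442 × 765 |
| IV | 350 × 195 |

IV

Target 16:9 ≈ 1.778.
I: 1.708 (Δ0.070)  II: 2.116 (Δ0.338)  III: 1.885 (Δ0.107)  IV: 1.795 (Δ0.017)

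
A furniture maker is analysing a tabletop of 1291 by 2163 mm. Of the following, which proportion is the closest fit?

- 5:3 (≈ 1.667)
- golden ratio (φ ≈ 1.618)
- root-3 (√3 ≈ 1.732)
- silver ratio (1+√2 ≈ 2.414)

5:3

2163/1291 ≈ 1.675. Nearest candidates are 5:3 (1.667, off by 0.008) and root-3 (1.732, off by 0.057).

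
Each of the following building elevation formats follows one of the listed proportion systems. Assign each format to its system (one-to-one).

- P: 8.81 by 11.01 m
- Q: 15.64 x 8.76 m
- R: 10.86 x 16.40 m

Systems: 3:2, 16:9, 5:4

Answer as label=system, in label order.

P = 11.01/8.81 ≈ 1.250 → 5:4 (1.250)
Q = 15.64/8.76 ≈ 1.785 → 16:9 (1.778)
R = 16.40/10.86 ≈ 1.510 → 3:2 (1.500)

P=5:4, Q=16:9, R=3:2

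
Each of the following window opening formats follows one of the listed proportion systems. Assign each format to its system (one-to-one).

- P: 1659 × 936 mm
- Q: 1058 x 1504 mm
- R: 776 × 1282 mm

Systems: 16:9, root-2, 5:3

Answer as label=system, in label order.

P=16:9, Q=root-2, R=5:3

Ratios: P ≈ 1.772; Q ≈ 1.422; R ≈ 1.652.
Targets: 16:9 ≈ 1.778; root-2 ≈ 1.414; 5:3 ≈ 1.667.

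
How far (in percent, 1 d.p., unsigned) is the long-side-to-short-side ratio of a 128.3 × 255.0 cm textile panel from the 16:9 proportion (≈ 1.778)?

Ratio = 255.0 / 128.3 ≈ 1.9875.
Ideal 16:9 ≈ 1.7778. |1.9875 − 1.7778| / 1.7778 ≈ 11.80% → 11.8%.

11.8%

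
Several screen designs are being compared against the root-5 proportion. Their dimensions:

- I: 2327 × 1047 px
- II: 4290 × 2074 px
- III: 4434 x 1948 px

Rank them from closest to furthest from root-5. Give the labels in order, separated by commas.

I: 2327/1047 ≈ 2.223 → |2.223 − 2.236| = 0.013
II: 4290/2074 ≈ 2.068 → |2.068 − 2.236| = 0.168
III: 4434/1948 ≈ 2.276 → |2.276 − 2.236| = 0.040

I, III, II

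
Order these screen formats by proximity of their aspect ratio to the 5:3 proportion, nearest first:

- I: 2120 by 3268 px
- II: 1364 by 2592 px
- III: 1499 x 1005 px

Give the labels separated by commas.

Ratios: I = 3268 / 2120 ≈ 1.542; II = 2592 / 1364 ≈ 1.900; III = 1499 / 1005 ≈ 1.492.
|Δ from 1.667|: I 0.125; II 0.233; III 0.175.

I, III, II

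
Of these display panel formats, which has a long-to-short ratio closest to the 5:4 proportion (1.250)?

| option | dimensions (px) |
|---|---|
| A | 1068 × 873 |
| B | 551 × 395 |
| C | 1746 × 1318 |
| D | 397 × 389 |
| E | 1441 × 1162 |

Target 5:4 ≈ 1.250.
A: 1.223 (Δ0.027)  B: 1.395 (Δ0.145)  C: 1.325 (Δ0.075)  D: 1.021 (Δ0.229)  E: 1.240 (Δ0.010)

E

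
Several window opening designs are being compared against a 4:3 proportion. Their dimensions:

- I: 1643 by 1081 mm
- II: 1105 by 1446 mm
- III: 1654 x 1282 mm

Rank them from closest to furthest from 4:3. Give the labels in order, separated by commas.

I: 1643/1081 ≈ 1.520 → |1.520 − 1.333| = 0.187
II: 1446/1105 ≈ 1.309 → |1.309 − 1.333| = 0.024
III: 1654/1282 ≈ 1.290 → |1.290 − 1.333| = 0.043

II, III, I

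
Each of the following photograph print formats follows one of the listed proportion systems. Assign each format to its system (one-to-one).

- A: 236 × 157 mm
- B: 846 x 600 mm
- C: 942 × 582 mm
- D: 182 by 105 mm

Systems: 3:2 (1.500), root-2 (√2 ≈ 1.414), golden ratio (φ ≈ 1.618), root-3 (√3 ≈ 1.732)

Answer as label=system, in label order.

A=3:2, B=root-2, C=golden ratio, D=root-3

Ratios: A ≈ 1.503; B ≈ 1.410; C ≈ 1.619; D ≈ 1.733.
Targets: 3:2 ≈ 1.500; root-2 ≈ 1.414; golden ratio ≈ 1.618; root-3 ≈ 1.732.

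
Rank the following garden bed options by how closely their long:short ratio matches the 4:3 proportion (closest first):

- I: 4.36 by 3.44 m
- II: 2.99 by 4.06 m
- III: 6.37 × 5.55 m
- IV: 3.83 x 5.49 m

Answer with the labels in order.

Ratios: I = 4.36 / 3.44 ≈ 1.267; II = 4.06 / 2.99 ≈ 1.358; III = 6.37 / 5.55 ≈ 1.148; IV = 5.49 / 3.83 ≈ 1.433.
|Δ from 1.333|: I 0.066; II 0.025; III 0.185; IV 0.100.

II, I, IV, III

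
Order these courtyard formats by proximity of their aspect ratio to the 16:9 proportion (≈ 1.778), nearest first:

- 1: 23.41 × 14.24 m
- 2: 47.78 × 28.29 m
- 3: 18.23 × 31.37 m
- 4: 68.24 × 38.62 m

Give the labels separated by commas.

4, 3, 2, 1

1: 23.41/14.24 ≈ 1.644 → |1.644 − 1.778| = 0.134
2: 47.78/28.29 ≈ 1.689 → |1.689 − 1.778| = 0.089
3: 31.37/18.23 ≈ 1.721 → |1.721 − 1.778| = 0.057
4: 68.24/38.62 ≈ 1.767 → |1.767 − 1.778| = 0.011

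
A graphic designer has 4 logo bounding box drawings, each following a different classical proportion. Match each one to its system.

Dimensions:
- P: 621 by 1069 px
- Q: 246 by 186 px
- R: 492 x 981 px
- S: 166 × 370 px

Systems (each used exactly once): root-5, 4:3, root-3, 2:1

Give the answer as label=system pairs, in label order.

P = 1069/621 ≈ 1.721 → root-3 (1.732)
Q = 246/186 ≈ 1.323 → 4:3 (1.333)
R = 981/492 ≈ 1.994 → 2:1 (2.000)
S = 370/166 ≈ 2.229 → root-5 (2.236)

P=root-3, Q=4:3, R=2:1, S=root-5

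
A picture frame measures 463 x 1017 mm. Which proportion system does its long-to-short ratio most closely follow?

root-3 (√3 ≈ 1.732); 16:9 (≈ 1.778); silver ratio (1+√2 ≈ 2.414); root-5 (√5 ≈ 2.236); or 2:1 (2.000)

root-5

Ratio = 1017 / 463 ≈ 2.197.
Distances: root-3 1.732 (Δ 0.465); 16:9 1.778 (Δ 0.419); silver ratio 2.414 (Δ 0.217); root-5 2.236 (Δ 0.039); 2:1 2.000 (Δ 0.197).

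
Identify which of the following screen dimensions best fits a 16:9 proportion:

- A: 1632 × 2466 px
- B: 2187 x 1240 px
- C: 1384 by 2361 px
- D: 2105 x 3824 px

B

Ratios (long/short): A ≈ 1.511; B ≈ 1.764; C ≈ 1.706; D ≈ 1.817.
16:9 ≈ 1.778; option B is nearest (Δ 0.014).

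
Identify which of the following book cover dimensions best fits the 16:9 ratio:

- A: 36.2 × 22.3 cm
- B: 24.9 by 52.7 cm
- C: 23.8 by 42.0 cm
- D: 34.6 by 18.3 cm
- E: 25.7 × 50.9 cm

Ratios (long/short): A ≈ 1.623; B ≈ 2.116; C ≈ 1.765; D ≈ 1.891; E ≈ 1.981.
16:9 ≈ 1.778; option C is nearest (Δ 0.013).

C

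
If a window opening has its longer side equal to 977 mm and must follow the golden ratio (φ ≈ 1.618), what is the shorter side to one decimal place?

603.8 mm

golden ratio ≈ 1.61803.
Shorter side = 977 ÷ 1.61803 ≈ 603.821 → 603.8 mm.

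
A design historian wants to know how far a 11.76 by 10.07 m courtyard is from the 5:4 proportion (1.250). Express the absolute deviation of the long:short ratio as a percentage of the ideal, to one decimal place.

6.6%

Ratio = 11.76 / 10.07 ≈ 1.1678.
Ideal 5:4 = 1.2500. |1.1678 − 1.2500| / 1.2500 ≈ 6.58% → 6.6%.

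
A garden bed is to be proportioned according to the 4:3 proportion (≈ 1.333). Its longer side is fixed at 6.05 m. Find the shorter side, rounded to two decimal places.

4:3 ≈ 1.33333.
Shorter side = 6.05 ÷ 1.33333 ≈ 4.5375 → 4.54 m.

4.54 m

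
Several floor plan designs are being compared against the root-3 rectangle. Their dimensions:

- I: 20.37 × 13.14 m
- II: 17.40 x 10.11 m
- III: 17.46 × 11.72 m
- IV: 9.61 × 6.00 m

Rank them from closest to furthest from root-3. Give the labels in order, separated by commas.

II, IV, I, III

I: 20.37/13.14 ≈ 1.550 → |1.550 − 1.732| = 0.182
II: 17.40/10.11 ≈ 1.721 → |1.721 − 1.732| = 0.011
III: 17.46/11.72 ≈ 1.490 → |1.490 − 1.732| = 0.242
IV: 9.61/6.00 ≈ 1.602 → |1.602 − 1.732| = 0.130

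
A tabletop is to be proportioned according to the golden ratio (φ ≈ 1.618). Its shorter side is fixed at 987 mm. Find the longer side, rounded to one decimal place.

1597.0 mm

golden ratio ≈ 1.61803.
Longer side = 987 × 1.61803 ≈ 1596.996 → 1597.0 mm.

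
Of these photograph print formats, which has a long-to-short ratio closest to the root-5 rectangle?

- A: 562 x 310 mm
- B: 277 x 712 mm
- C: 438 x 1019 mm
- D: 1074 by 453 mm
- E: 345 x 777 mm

Target root-5 ≈ 2.236.
A: 1.813 (Δ0.423)  B: 2.570 (Δ0.334)  C: 2.326 (Δ0.090)  D: 2.371 (Δ0.135)  E: 2.252 (Δ0.016)

E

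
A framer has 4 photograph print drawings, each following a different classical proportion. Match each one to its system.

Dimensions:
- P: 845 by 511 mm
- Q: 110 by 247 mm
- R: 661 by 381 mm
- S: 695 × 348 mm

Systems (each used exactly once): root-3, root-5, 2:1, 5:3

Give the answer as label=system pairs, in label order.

Ratios: P ≈ 1.654; Q ≈ 2.245; R ≈ 1.735; S ≈ 1.997.
Targets: root-3 ≈ 1.732; root-5 ≈ 2.236; 2:1 ≈ 2.000; 5:3 ≈ 1.667.

P=5:3, Q=root-5, R=root-3, S=2:1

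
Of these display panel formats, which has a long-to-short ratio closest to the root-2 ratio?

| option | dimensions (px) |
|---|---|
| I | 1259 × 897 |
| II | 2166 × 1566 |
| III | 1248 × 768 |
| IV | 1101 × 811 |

Target root-2 ≈ 1.414.
I: 1.404 (Δ0.010)  II: 1.383 (Δ0.031)  III: 1.625 (Δ0.211)  IV: 1.358 (Δ0.056)

I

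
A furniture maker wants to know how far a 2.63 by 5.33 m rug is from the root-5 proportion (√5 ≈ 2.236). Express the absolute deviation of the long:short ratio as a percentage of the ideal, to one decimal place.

9.4%

Ratio = 5.33 / 2.63 ≈ 2.0266.
Ideal root-5 ≈ 2.2361. |2.0266 − 2.2361| / 2.2361 ≈ 9.37% → 9.4%.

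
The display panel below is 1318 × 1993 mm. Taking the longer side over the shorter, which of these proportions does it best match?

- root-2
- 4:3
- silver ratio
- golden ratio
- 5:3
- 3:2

3:2

Ratio = 1993 / 1318 ≈ 1.512.
Distances: root-2 1.414 (Δ 0.098); 4:3 1.333 (Δ 0.179); silver ratio 2.414 (Δ 0.902); golden ratio 1.618 (Δ 0.106); 5:3 1.667 (Δ 0.155); 3:2 1.500 (Δ 0.012).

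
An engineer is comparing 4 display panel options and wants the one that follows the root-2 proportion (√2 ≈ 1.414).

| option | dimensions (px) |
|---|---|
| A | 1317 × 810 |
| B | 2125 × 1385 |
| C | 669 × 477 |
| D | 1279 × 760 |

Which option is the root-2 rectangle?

C

Target root-2 ≈ 1.414.
A: 1.626 (Δ0.212)  B: 1.534 (Δ0.120)  C: 1.403 (Δ0.011)  D: 1.683 (Δ0.269)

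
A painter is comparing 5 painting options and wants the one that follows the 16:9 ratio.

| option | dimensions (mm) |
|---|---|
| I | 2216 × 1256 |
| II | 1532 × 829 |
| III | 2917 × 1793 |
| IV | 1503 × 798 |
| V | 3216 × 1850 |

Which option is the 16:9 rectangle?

I

Target 16:9 ≈ 1.778.
I: 1.764 (Δ0.014)  II: 1.848 (Δ0.070)  III: 1.627 (Δ0.151)  IV: 1.883 (Δ0.105)  V: 1.738 (Δ0.040)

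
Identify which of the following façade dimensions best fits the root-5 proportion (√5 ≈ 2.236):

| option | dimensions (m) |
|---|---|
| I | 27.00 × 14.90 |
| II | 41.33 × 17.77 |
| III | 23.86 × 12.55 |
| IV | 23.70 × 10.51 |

IV

Ratios (long/short): I ≈ 1.812; II ≈ 2.326; III ≈ 1.901; IV ≈ 2.255.
root-5 ≈ 2.236; option IV is nearest (Δ 0.019).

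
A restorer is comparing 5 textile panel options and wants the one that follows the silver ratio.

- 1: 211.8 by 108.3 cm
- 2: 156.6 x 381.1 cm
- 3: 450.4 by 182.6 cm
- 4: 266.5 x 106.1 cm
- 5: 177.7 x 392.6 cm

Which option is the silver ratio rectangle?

2

Target silver ratio ≈ 2.414.
1: 1.956 (Δ0.458)  2: 2.434 (Δ0.020)  3: 2.467 (Δ0.053)  4: 2.512 (Δ0.098)  5: 2.209 (Δ0.205)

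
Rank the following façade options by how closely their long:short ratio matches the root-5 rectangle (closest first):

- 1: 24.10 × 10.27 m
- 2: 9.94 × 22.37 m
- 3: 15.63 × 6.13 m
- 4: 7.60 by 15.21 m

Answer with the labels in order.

2, 1, 4, 3

1: 24.10/10.27 ≈ 2.347 → |2.347 − 2.236| = 0.111
2: 22.37/9.94 ≈ 2.251 → |2.251 − 2.236| = 0.015
3: 15.63/6.13 ≈ 2.550 → |2.550 − 2.236| = 0.314
4: 15.21/7.60 ≈ 2.001 → |2.001 − 2.236| = 0.235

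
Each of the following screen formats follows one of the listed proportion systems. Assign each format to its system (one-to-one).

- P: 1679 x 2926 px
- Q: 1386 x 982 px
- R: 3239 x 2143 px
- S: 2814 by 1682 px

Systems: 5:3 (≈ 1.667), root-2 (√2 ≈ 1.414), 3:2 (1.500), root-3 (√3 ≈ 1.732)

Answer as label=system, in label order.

P=root-3, Q=root-2, R=3:2, S=5:3

P = 2926/1679 ≈ 1.743 → root-3 (1.732)
Q = 1386/982 ≈ 1.411 → root-2 (1.414)
R = 3239/2143 ≈ 1.511 → 3:2 (1.500)
S = 2814/1682 ≈ 1.673 → 5:3 (1.667)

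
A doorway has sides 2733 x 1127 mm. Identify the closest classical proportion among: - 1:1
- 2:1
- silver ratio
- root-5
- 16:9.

Ratio = 2733 / 1127 ≈ 2.425.
Distances: 1:1 1.000 (Δ 1.425); 2:1 2.000 (Δ 0.425); silver ratio 2.414 (Δ 0.011); root-5 2.236 (Δ 0.189); 16:9 1.778 (Δ 0.647).

silver ratio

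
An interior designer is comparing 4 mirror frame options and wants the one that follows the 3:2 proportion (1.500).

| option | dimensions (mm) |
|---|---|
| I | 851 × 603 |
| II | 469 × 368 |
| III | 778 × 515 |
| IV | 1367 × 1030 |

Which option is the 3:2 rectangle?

Ratios (long/short): I ≈ 1.411; II ≈ 1.274; III ≈ 1.511; IV ≈ 1.327.
3:2 ≈ 1.500; option III is nearest (Δ 0.011).

III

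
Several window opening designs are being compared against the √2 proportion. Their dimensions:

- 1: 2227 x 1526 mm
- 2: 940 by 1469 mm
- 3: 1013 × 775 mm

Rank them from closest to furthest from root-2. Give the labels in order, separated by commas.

1: 2227/1526 ≈ 1.459 → |1.459 − 1.414| = 0.045
2: 1469/940 ≈ 1.563 → |1.563 − 1.414| = 0.149
3: 1013/775 ≈ 1.307 → |1.307 − 1.414| = 0.107

1, 3, 2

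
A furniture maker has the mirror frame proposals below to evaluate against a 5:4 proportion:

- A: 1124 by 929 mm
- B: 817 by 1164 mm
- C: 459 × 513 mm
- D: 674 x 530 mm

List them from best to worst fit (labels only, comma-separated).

Ratios: A = 1124 / 929 ≈ 1.210; B = 1164 / 817 ≈ 1.425; C = 513 / 459 ≈ 1.118; D = 674 / 530 ≈ 1.272.
|Δ from 1.250|: A 0.040; B 0.175; C 0.132; D 0.022.

D, A, C, B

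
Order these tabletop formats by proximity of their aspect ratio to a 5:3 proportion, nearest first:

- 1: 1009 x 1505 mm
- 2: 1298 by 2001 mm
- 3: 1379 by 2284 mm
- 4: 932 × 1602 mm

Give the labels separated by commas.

Ratios: 1 = 1505 / 1009 ≈ 1.492; 2 = 2001 / 1298 ≈ 1.542; 3 = 2284 / 1379 ≈ 1.656; 4 = 1602 / 932 ≈ 1.719.
|Δ from 1.667|: 1 0.175; 2 0.125; 3 0.011; 4 0.052.

3, 4, 2, 1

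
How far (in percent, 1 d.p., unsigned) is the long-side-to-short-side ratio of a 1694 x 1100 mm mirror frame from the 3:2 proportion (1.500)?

2.7%

Ratio = 1694 / 1100 ≈ 1.5400.
Ideal 3:2 = 1.5000. |1.5400 − 1.5000| / 1.5000 ≈ 2.67% → 2.7%.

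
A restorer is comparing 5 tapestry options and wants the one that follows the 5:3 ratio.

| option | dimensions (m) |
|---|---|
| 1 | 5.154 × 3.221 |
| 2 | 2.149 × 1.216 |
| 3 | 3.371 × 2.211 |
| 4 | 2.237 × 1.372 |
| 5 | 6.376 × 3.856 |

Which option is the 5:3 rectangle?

Ratios (long/short): 1 ≈ 1.600; 2 ≈ 1.767; 3 ≈ 1.525; 4 ≈ 1.630; 5 ≈ 1.654.
5:3 ≈ 1.667; option 5 is nearest (Δ 0.013).

5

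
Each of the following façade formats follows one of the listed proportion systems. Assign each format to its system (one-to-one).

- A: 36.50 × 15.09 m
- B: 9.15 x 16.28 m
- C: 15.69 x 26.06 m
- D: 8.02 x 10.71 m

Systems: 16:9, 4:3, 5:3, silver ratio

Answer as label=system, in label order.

A=silver ratio, B=16:9, C=5:3, D=4:3

A = 36.50/15.09 ≈ 2.419 → silver ratio (2.414)
B = 16.28/9.15 ≈ 1.779 → 16:9 (1.778)
C = 26.06/15.69 ≈ 1.661 → 5:3 (1.667)
D = 10.71/8.02 ≈ 1.335 → 4:3 (1.333)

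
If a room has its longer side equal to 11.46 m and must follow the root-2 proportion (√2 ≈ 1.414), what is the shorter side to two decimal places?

root-2 ≈ 1.41421.
Shorter side = 11.46 ÷ 1.41421 ≈ 8.1035 → 8.10 m.

8.10 m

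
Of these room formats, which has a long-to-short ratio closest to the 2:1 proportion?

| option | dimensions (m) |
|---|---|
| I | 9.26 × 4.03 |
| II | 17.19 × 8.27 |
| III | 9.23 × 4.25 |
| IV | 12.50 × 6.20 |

IV

Target 2:1 ≈ 2.000.
I: 2.298 (Δ0.298)  II: 2.079 (Δ0.079)  III: 2.172 (Δ0.172)  IV: 2.016 (Δ0.016)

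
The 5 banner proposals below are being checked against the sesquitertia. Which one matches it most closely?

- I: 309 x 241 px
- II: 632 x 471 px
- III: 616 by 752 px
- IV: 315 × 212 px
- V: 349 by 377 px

Ratios (long/short): I ≈ 1.282; II ≈ 1.342; III ≈ 1.221; IV ≈ 1.486; V ≈ 1.080.
4:3 ≈ 1.333; option II is nearest (Δ 0.009).

II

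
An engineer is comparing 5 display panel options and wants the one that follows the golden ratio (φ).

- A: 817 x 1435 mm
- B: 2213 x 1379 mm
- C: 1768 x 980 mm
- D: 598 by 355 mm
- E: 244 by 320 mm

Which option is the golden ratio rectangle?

Ratios (long/short): A ≈ 1.756; B ≈ 1.605; C ≈ 1.804; D ≈ 1.685; E ≈ 1.311.
golden ratio ≈ 1.618; option B is nearest (Δ 0.013).

B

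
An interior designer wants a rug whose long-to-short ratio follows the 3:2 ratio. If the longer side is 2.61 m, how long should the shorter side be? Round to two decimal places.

3:2 = 1.50000.
Shorter side = 2.61 ÷ 1.50000 ≈ 1.7400 → 1.74 m.

1.74 m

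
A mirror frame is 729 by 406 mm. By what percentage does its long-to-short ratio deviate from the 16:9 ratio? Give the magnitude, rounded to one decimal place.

1.0%

Ratio = 729 / 406 ≈ 1.7956.
Ideal 16:9 ≈ 1.7778. |1.7956 − 1.7778| / 1.7778 ≈ 1.00% → 1.0%.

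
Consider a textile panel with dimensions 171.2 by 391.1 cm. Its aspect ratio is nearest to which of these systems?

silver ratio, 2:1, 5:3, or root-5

391.1/171.2 ≈ 2.284. Nearest candidates are root-5 (2.236, off by 0.048) and silver ratio (2.414, off by 0.130).

root-5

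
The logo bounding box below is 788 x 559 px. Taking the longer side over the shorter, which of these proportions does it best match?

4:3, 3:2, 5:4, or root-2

root-2

788/559 ≈ 1.410. Nearest candidates are root-2 (1.414, off by 0.004) and 4:3 (1.333, off by 0.077).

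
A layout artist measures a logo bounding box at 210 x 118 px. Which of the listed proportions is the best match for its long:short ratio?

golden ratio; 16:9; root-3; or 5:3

16:9

210/118 ≈ 1.780. Nearest candidates are 16:9 (1.778, off by 0.002) and root-3 (1.732, off by 0.048).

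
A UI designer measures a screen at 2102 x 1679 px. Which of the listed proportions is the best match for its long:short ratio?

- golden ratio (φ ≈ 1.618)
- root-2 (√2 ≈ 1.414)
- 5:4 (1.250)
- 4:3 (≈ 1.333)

5:4

Ratio = 2102 / 1679 ≈ 1.252.
Distances: golden ratio 1.618 (Δ 0.366); root-2 1.414 (Δ 0.162); 5:4 1.250 (Δ 0.002); 4:3 1.333 (Δ 0.081).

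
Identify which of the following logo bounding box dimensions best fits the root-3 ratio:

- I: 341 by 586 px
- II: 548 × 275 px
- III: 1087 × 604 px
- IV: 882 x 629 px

Target root-3 ≈ 1.732.
I: 1.718 (Δ0.014)  II: 1.993 (Δ0.261)  III: 1.800 (Δ0.068)  IV: 1.402 (Δ0.330)

I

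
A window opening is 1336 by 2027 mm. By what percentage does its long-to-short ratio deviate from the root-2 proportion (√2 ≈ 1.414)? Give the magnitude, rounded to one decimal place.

Ratio = 2027 / 1336 ≈ 1.5172.
Ideal root-2 ≈ 1.4142. |1.5172 − 1.4142| / 1.4142 ≈ 7.28% → 7.3%.

7.3%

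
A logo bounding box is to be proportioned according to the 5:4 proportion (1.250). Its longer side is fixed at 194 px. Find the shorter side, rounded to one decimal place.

5:4 = 1.25000.
Shorter side = 194 ÷ 1.25000 ≈ 155.200 → 155.2 px.

155.2 px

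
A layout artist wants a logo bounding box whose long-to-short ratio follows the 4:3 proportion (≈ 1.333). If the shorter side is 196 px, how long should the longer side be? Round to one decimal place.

261.3 px

4:3 ≈ 1.33333.
Longer side = 196 × 1.33333 ≈ 261.333 → 261.3 px.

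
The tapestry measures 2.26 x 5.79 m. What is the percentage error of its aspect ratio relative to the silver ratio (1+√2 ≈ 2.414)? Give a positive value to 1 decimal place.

Ratio = 5.79 / 2.26 ≈ 2.5619.
Ideal silver ratio ≈ 2.4142. |2.5619 − 2.4142| / 2.4142 ≈ 6.12% → 6.1%.

6.1%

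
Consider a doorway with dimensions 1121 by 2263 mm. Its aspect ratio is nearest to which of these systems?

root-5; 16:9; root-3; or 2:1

2:1

Ratio = 2263 / 1121 ≈ 2.019.
Distances: root-5 2.236 (Δ 0.217); 16:9 1.778 (Δ 0.241); root-3 1.732 (Δ 0.287); 2:1 2.000 (Δ 0.019).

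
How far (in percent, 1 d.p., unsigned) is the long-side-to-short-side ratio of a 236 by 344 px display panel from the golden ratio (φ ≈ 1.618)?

9.9%

Ratio = 344 / 236 ≈ 1.4576.
Ideal golden ratio ≈ 1.6180. |1.4576 − 1.6180| / 1.6180 ≈ 9.91% → 9.9%.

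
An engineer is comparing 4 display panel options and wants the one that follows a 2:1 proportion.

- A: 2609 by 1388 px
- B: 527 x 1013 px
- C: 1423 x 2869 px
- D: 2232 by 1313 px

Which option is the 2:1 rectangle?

Target 2:1 ≈ 2.000.
A: 1.880 (Δ0.120)  B: 1.922 (Δ0.078)  C: 2.016 (Δ0.016)  D: 1.700 (Δ0.300)

C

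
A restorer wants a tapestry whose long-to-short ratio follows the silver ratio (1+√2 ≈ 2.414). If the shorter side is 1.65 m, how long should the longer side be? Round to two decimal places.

silver ratio ≈ 2.41421.
Longer side = 1.65 × 2.41421 ≈ 3.9834 → 3.98 m.

3.98 m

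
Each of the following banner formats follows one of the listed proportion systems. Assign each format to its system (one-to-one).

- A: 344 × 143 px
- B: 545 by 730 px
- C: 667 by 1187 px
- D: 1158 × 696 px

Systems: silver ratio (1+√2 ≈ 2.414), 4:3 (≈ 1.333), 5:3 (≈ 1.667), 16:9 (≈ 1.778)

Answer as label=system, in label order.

A=silver ratio, B=4:3, C=16:9, D=5:3

Ratios: A ≈ 2.406; B ≈ 1.339; C ≈ 1.780; D ≈ 1.664.
Targets: silver ratio ≈ 2.414; 4:3 ≈ 1.333; 5:3 ≈ 1.667; 16:9 ≈ 1.778.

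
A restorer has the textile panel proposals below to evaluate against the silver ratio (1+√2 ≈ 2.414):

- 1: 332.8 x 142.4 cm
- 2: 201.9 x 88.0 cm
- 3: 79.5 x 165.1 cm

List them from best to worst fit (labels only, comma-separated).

Ratios: 1 = 332.8 / 142.4 ≈ 2.337; 2 = 201.9 / 88.0 ≈ 2.294; 3 = 165.1 / 79.5 ≈ 2.077.
|Δ from 2.414|: 1 0.077; 2 0.120; 3 0.337.

1, 2, 3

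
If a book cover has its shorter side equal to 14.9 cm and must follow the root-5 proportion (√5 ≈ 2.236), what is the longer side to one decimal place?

33.3 cm

root-5 ≈ 2.23607.
Longer side = 14.9 × 2.23607 ≈ 33.317 → 33.3 cm.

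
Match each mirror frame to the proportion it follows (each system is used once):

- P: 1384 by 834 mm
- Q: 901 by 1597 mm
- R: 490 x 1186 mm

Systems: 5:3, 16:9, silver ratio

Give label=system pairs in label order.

P=5:3, Q=16:9, R=silver ratio

P = 1384/834 ≈ 1.659 → 5:3 (1.667)
Q = 1597/901 ≈ 1.772 → 16:9 (1.778)
R = 1186/490 ≈ 2.420 → silver ratio (2.414)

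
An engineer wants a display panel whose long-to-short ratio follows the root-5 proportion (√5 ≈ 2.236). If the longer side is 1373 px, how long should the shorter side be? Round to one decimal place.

614.0 px

root-5 ≈ 2.23607.
Shorter side = 1373 ÷ 2.23607 ≈ 614.024 → 614.0 px.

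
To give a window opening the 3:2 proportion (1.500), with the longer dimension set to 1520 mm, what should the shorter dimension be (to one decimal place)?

1013.3 mm

3:2 = 1.50000.
Shorter side = 1520 ÷ 1.50000 ≈ 1013.333 → 1013.3 mm.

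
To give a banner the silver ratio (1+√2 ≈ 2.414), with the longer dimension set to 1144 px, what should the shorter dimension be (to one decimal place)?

silver ratio ≈ 2.41421.
Shorter side = 1144 ÷ 2.41421 ≈ 473.861 → 473.9 px.

473.9 px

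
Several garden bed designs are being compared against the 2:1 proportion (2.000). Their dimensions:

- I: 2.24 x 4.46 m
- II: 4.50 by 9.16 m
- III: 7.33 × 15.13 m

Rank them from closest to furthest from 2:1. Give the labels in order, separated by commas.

I, II, III

Ratios: I = 4.46 / 2.24 ≈ 1.991; II = 9.16 / 4.50 ≈ 2.036; III = 15.13 / 7.33 ≈ 2.064.
|Δ from 2.000|: I 0.009; II 0.036; III 0.064.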